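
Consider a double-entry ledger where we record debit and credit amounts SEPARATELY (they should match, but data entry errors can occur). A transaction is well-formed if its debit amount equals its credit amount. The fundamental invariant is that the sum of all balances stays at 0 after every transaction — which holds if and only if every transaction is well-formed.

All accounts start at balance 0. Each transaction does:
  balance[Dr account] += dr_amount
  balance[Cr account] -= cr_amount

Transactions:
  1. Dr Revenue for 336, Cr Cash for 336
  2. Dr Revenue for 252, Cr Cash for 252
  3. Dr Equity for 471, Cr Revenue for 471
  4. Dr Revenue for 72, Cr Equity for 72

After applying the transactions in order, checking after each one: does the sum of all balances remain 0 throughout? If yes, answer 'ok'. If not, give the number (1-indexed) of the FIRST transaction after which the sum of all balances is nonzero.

Answer: ok

Derivation:
After txn 1: dr=336 cr=336 sum_balances=0
After txn 2: dr=252 cr=252 sum_balances=0
After txn 3: dr=471 cr=471 sum_balances=0
After txn 4: dr=72 cr=72 sum_balances=0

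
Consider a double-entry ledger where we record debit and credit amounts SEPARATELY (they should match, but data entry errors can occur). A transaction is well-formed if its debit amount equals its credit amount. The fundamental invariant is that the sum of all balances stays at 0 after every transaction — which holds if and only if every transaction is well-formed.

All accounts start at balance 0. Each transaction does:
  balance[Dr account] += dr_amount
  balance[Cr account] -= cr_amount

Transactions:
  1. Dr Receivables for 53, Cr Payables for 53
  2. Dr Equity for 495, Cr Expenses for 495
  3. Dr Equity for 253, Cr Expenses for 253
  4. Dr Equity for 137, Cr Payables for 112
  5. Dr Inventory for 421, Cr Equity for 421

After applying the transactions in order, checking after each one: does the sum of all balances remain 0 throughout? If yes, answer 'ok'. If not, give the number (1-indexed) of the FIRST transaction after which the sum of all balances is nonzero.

Answer: 4

Derivation:
After txn 1: dr=53 cr=53 sum_balances=0
After txn 2: dr=495 cr=495 sum_balances=0
After txn 3: dr=253 cr=253 sum_balances=0
After txn 4: dr=137 cr=112 sum_balances=25
After txn 5: dr=421 cr=421 sum_balances=25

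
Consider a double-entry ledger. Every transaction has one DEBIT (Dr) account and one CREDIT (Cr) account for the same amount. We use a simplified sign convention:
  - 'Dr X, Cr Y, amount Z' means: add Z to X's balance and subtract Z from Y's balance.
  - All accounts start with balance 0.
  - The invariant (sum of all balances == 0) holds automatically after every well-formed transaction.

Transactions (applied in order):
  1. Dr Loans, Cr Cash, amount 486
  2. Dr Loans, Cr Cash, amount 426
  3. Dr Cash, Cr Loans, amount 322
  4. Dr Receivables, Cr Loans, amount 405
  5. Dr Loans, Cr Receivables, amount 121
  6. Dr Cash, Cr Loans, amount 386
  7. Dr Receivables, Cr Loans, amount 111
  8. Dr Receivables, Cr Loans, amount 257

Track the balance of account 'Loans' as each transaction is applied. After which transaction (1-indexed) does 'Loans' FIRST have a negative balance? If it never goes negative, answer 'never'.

Answer: 6

Derivation:
After txn 1: Loans=486
After txn 2: Loans=912
After txn 3: Loans=590
After txn 4: Loans=185
After txn 5: Loans=306
After txn 6: Loans=-80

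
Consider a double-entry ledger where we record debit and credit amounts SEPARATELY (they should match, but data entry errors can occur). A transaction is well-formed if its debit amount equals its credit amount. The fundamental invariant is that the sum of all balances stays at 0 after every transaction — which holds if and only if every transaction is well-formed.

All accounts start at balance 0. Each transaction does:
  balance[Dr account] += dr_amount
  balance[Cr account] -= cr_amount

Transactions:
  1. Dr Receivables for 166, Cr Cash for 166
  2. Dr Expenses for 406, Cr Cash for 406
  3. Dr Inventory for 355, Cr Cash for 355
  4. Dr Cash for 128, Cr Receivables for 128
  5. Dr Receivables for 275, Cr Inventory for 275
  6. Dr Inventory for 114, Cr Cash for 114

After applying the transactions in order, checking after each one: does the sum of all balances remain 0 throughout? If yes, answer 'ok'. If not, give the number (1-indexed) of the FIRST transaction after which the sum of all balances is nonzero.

Answer: ok

Derivation:
After txn 1: dr=166 cr=166 sum_balances=0
After txn 2: dr=406 cr=406 sum_balances=0
After txn 3: dr=355 cr=355 sum_balances=0
After txn 4: dr=128 cr=128 sum_balances=0
After txn 5: dr=275 cr=275 sum_balances=0
After txn 6: dr=114 cr=114 sum_balances=0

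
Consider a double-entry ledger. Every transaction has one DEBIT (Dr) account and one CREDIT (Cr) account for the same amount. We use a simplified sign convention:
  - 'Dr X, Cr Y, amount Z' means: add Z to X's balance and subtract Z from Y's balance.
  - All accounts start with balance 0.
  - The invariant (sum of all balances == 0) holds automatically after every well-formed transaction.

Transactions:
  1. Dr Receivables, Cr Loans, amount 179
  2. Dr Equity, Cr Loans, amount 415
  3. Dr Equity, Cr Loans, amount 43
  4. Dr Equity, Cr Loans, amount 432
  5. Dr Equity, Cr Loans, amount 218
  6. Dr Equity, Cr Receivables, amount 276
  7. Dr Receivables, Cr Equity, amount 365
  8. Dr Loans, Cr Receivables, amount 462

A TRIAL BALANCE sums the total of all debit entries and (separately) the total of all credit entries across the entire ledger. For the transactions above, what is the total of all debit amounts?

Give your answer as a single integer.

Txn 1: debit+=179
Txn 2: debit+=415
Txn 3: debit+=43
Txn 4: debit+=432
Txn 5: debit+=218
Txn 6: debit+=276
Txn 7: debit+=365
Txn 8: debit+=462
Total debits = 2390

Answer: 2390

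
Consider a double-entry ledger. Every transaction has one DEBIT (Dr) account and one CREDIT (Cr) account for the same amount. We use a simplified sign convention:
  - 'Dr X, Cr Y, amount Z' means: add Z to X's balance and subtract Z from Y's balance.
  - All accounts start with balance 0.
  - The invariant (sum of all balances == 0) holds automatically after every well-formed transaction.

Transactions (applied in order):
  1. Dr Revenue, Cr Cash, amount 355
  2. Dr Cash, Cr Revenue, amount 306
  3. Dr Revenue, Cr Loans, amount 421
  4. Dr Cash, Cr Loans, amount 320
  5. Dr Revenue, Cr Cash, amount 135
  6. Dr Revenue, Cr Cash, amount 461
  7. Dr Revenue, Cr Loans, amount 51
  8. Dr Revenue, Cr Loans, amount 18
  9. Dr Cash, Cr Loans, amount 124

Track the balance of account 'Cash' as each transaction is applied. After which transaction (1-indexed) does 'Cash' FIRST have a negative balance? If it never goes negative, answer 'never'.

Answer: 1

Derivation:
After txn 1: Cash=-355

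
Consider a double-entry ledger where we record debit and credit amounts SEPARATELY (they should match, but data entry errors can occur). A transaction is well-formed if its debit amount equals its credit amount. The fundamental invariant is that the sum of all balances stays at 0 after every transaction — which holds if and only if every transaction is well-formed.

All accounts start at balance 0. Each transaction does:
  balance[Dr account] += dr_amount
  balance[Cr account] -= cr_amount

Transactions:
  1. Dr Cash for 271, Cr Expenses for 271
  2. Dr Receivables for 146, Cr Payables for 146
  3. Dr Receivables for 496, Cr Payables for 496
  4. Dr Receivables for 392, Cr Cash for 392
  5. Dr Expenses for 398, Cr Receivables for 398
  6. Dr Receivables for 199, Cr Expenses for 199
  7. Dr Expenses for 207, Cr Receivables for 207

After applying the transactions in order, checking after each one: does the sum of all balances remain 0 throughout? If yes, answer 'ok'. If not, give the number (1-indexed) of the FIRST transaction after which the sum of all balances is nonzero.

Answer: ok

Derivation:
After txn 1: dr=271 cr=271 sum_balances=0
After txn 2: dr=146 cr=146 sum_balances=0
After txn 3: dr=496 cr=496 sum_balances=0
After txn 4: dr=392 cr=392 sum_balances=0
After txn 5: dr=398 cr=398 sum_balances=0
After txn 6: dr=199 cr=199 sum_balances=0
After txn 7: dr=207 cr=207 sum_balances=0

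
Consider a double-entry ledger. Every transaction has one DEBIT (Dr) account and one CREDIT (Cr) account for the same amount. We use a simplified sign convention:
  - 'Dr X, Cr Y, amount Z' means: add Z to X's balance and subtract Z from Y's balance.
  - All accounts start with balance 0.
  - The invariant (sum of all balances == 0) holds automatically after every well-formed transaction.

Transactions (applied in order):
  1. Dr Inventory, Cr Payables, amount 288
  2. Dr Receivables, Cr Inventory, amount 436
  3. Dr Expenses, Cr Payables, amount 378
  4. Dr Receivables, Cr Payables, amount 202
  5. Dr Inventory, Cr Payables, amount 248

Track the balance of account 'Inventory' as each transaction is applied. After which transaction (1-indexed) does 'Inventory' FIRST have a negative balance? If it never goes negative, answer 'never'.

Answer: 2

Derivation:
After txn 1: Inventory=288
After txn 2: Inventory=-148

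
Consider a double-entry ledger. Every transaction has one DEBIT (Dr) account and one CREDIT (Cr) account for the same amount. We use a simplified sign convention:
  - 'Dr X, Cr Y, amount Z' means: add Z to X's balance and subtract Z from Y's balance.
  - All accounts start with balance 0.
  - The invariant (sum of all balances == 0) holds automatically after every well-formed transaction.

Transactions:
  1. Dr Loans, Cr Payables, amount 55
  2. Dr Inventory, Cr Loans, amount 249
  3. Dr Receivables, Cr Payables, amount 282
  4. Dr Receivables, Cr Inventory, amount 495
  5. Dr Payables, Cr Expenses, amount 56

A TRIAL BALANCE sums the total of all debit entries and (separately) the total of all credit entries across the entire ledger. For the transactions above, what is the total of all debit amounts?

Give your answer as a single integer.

Txn 1: debit+=55
Txn 2: debit+=249
Txn 3: debit+=282
Txn 4: debit+=495
Txn 5: debit+=56
Total debits = 1137

Answer: 1137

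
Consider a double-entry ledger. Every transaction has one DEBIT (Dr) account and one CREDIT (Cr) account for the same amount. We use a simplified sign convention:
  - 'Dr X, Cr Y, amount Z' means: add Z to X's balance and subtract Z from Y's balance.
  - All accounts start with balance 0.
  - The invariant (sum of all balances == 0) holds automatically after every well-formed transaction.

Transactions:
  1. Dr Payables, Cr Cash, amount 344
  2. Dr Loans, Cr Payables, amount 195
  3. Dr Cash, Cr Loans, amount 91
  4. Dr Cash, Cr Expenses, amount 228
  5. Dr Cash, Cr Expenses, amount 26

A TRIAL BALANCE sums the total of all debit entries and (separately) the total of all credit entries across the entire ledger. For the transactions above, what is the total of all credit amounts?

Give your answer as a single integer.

Txn 1: credit+=344
Txn 2: credit+=195
Txn 3: credit+=91
Txn 4: credit+=228
Txn 5: credit+=26
Total credits = 884

Answer: 884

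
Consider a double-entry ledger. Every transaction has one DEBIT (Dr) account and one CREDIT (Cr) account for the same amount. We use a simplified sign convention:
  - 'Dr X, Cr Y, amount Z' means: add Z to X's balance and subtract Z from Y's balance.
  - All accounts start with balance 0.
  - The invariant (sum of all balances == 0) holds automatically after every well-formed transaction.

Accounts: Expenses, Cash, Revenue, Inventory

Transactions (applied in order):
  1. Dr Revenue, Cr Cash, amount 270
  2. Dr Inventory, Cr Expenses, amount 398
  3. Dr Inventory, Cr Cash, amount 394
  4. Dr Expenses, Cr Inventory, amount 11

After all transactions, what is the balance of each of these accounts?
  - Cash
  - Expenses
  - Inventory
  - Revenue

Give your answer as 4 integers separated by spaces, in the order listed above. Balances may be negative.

Answer: -664 -387 781 270

Derivation:
After txn 1 (Dr Revenue, Cr Cash, amount 270): Cash=-270 Revenue=270
After txn 2 (Dr Inventory, Cr Expenses, amount 398): Cash=-270 Expenses=-398 Inventory=398 Revenue=270
After txn 3 (Dr Inventory, Cr Cash, amount 394): Cash=-664 Expenses=-398 Inventory=792 Revenue=270
After txn 4 (Dr Expenses, Cr Inventory, amount 11): Cash=-664 Expenses=-387 Inventory=781 Revenue=270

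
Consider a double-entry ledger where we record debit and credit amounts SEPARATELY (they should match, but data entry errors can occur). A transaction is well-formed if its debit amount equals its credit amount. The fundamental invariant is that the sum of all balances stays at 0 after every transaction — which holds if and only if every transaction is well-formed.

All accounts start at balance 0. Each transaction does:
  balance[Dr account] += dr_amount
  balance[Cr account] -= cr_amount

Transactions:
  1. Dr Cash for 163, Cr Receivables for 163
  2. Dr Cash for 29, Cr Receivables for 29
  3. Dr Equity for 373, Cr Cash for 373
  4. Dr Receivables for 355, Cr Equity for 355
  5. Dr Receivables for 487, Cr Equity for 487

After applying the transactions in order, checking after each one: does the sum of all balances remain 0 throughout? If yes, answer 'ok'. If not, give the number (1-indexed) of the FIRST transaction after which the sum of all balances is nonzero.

Answer: ok

Derivation:
After txn 1: dr=163 cr=163 sum_balances=0
After txn 2: dr=29 cr=29 sum_balances=0
After txn 3: dr=373 cr=373 sum_balances=0
After txn 4: dr=355 cr=355 sum_balances=0
After txn 5: dr=487 cr=487 sum_balances=0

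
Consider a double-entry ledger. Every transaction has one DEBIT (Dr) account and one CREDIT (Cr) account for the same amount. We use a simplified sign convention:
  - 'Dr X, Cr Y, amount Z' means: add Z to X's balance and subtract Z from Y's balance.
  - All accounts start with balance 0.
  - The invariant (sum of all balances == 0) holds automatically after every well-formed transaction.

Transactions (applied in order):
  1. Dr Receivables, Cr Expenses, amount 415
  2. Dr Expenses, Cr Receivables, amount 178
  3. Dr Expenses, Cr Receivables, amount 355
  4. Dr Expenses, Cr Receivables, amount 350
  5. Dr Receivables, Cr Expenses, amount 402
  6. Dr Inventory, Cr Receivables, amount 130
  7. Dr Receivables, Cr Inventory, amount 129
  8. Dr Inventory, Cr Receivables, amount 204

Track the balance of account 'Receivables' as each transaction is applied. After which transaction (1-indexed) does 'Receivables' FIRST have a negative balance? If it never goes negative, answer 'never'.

Answer: 3

Derivation:
After txn 1: Receivables=415
After txn 2: Receivables=237
After txn 3: Receivables=-118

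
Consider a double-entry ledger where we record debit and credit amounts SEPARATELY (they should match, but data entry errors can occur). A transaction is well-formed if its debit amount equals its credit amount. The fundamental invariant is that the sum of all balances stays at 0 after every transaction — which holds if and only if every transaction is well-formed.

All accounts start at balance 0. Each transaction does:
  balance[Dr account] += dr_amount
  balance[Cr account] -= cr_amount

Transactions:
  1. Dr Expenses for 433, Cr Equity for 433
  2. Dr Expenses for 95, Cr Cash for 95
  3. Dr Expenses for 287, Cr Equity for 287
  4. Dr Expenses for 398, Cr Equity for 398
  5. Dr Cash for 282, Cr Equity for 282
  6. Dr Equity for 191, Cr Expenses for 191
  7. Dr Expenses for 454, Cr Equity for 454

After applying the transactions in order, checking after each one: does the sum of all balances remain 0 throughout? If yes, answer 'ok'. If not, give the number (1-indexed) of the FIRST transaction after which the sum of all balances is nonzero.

Answer: ok

Derivation:
After txn 1: dr=433 cr=433 sum_balances=0
After txn 2: dr=95 cr=95 sum_balances=0
After txn 3: dr=287 cr=287 sum_balances=0
After txn 4: dr=398 cr=398 sum_balances=0
After txn 5: dr=282 cr=282 sum_balances=0
After txn 6: dr=191 cr=191 sum_balances=0
After txn 7: dr=454 cr=454 sum_balances=0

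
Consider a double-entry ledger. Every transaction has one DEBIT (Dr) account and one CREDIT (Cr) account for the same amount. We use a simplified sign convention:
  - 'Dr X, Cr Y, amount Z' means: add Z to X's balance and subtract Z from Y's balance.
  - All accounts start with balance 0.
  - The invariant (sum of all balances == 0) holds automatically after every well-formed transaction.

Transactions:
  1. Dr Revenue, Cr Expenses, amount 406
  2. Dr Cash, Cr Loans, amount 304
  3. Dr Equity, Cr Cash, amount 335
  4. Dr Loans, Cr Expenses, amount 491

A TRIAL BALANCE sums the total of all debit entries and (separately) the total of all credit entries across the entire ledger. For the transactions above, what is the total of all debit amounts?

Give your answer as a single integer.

Answer: 1536

Derivation:
Txn 1: debit+=406
Txn 2: debit+=304
Txn 3: debit+=335
Txn 4: debit+=491
Total debits = 1536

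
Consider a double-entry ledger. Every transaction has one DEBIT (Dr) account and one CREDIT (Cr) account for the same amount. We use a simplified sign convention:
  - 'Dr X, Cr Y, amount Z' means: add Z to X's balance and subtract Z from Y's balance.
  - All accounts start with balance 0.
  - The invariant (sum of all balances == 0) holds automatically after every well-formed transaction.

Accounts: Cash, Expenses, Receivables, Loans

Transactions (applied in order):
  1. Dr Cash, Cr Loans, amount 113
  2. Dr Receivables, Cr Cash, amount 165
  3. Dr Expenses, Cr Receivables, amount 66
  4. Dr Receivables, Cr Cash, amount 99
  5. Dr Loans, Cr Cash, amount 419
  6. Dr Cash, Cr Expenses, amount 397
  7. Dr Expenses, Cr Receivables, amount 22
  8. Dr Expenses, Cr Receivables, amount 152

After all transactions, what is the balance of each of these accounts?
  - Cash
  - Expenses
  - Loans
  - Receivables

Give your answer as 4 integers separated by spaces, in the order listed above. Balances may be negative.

After txn 1 (Dr Cash, Cr Loans, amount 113): Cash=113 Loans=-113
After txn 2 (Dr Receivables, Cr Cash, amount 165): Cash=-52 Loans=-113 Receivables=165
After txn 3 (Dr Expenses, Cr Receivables, amount 66): Cash=-52 Expenses=66 Loans=-113 Receivables=99
After txn 4 (Dr Receivables, Cr Cash, amount 99): Cash=-151 Expenses=66 Loans=-113 Receivables=198
After txn 5 (Dr Loans, Cr Cash, amount 419): Cash=-570 Expenses=66 Loans=306 Receivables=198
After txn 6 (Dr Cash, Cr Expenses, amount 397): Cash=-173 Expenses=-331 Loans=306 Receivables=198
After txn 7 (Dr Expenses, Cr Receivables, amount 22): Cash=-173 Expenses=-309 Loans=306 Receivables=176
After txn 8 (Dr Expenses, Cr Receivables, amount 152): Cash=-173 Expenses=-157 Loans=306 Receivables=24

Answer: -173 -157 306 24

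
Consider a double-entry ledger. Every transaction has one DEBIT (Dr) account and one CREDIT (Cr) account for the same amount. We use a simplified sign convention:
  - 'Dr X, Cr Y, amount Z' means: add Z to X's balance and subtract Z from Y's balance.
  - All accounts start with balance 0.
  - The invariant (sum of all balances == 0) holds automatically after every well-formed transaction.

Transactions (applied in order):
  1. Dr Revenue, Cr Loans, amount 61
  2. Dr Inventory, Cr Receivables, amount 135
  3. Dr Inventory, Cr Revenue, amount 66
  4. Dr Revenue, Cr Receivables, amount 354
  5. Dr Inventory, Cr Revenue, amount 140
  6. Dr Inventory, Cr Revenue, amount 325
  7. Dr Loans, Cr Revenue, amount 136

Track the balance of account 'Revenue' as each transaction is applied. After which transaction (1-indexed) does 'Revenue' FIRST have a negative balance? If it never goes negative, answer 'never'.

Answer: 3

Derivation:
After txn 1: Revenue=61
After txn 2: Revenue=61
After txn 3: Revenue=-5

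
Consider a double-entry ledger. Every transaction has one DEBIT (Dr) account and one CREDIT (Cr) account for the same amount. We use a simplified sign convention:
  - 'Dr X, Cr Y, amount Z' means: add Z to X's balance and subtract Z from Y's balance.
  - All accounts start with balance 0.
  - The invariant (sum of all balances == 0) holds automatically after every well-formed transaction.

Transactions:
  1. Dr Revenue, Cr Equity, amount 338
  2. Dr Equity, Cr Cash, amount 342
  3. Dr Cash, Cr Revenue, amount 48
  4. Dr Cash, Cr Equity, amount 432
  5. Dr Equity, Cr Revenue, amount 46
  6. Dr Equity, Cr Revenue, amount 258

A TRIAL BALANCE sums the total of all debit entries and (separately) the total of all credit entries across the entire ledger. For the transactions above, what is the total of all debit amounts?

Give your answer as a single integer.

Answer: 1464

Derivation:
Txn 1: debit+=338
Txn 2: debit+=342
Txn 3: debit+=48
Txn 4: debit+=432
Txn 5: debit+=46
Txn 6: debit+=258
Total debits = 1464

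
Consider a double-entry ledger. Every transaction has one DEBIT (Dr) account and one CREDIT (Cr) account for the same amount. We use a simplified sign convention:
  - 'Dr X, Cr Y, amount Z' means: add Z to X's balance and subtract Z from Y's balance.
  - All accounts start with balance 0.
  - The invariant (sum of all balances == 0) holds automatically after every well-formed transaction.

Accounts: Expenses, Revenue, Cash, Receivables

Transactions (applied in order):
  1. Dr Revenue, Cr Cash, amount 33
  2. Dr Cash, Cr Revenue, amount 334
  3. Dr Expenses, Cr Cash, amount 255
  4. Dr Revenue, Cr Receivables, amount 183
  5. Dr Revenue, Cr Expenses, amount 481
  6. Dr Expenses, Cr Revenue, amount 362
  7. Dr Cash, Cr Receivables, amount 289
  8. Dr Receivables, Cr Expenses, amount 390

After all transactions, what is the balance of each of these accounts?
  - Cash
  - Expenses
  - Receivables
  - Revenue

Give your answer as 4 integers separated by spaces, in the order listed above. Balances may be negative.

Answer: 335 -254 -82 1

Derivation:
After txn 1 (Dr Revenue, Cr Cash, amount 33): Cash=-33 Revenue=33
After txn 2 (Dr Cash, Cr Revenue, amount 334): Cash=301 Revenue=-301
After txn 3 (Dr Expenses, Cr Cash, amount 255): Cash=46 Expenses=255 Revenue=-301
After txn 4 (Dr Revenue, Cr Receivables, amount 183): Cash=46 Expenses=255 Receivables=-183 Revenue=-118
After txn 5 (Dr Revenue, Cr Expenses, amount 481): Cash=46 Expenses=-226 Receivables=-183 Revenue=363
After txn 6 (Dr Expenses, Cr Revenue, amount 362): Cash=46 Expenses=136 Receivables=-183 Revenue=1
After txn 7 (Dr Cash, Cr Receivables, amount 289): Cash=335 Expenses=136 Receivables=-472 Revenue=1
After txn 8 (Dr Receivables, Cr Expenses, amount 390): Cash=335 Expenses=-254 Receivables=-82 Revenue=1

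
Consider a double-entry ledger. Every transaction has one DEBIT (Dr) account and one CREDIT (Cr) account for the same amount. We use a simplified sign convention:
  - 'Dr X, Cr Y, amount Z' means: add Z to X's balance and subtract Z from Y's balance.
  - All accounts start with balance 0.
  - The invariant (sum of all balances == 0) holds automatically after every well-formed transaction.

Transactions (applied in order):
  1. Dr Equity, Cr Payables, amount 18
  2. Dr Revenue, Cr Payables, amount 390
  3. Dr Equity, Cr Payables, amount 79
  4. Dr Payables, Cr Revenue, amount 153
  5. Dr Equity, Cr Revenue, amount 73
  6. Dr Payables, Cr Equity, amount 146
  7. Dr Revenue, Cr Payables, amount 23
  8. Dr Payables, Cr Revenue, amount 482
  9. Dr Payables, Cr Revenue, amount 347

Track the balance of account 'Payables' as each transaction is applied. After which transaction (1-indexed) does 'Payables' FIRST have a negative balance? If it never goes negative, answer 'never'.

After txn 1: Payables=-18

Answer: 1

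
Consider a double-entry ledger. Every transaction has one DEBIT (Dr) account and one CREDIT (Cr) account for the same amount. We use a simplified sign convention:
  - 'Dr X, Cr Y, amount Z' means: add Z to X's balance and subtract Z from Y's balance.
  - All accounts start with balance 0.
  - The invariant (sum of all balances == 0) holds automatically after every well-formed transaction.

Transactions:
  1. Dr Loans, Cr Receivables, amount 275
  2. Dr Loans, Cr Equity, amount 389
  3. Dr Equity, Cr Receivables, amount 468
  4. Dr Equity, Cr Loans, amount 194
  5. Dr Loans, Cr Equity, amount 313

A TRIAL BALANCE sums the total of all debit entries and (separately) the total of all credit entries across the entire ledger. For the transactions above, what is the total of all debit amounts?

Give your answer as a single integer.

Answer: 1639

Derivation:
Txn 1: debit+=275
Txn 2: debit+=389
Txn 3: debit+=468
Txn 4: debit+=194
Txn 5: debit+=313
Total debits = 1639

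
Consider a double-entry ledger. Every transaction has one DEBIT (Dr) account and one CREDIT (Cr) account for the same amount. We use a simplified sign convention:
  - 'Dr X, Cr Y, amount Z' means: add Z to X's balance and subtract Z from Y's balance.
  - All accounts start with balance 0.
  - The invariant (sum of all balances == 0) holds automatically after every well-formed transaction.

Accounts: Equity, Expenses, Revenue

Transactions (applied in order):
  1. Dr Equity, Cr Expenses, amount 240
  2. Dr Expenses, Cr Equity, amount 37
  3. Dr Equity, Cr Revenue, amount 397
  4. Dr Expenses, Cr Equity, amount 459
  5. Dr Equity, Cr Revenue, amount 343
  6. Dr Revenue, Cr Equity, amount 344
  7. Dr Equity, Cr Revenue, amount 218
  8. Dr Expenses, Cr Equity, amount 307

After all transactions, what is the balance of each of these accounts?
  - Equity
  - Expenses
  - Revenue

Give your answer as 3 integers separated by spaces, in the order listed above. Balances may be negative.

Answer: 51 563 -614

Derivation:
After txn 1 (Dr Equity, Cr Expenses, amount 240): Equity=240 Expenses=-240
After txn 2 (Dr Expenses, Cr Equity, amount 37): Equity=203 Expenses=-203
After txn 3 (Dr Equity, Cr Revenue, amount 397): Equity=600 Expenses=-203 Revenue=-397
After txn 4 (Dr Expenses, Cr Equity, amount 459): Equity=141 Expenses=256 Revenue=-397
After txn 5 (Dr Equity, Cr Revenue, amount 343): Equity=484 Expenses=256 Revenue=-740
After txn 6 (Dr Revenue, Cr Equity, amount 344): Equity=140 Expenses=256 Revenue=-396
After txn 7 (Dr Equity, Cr Revenue, amount 218): Equity=358 Expenses=256 Revenue=-614
After txn 8 (Dr Expenses, Cr Equity, amount 307): Equity=51 Expenses=563 Revenue=-614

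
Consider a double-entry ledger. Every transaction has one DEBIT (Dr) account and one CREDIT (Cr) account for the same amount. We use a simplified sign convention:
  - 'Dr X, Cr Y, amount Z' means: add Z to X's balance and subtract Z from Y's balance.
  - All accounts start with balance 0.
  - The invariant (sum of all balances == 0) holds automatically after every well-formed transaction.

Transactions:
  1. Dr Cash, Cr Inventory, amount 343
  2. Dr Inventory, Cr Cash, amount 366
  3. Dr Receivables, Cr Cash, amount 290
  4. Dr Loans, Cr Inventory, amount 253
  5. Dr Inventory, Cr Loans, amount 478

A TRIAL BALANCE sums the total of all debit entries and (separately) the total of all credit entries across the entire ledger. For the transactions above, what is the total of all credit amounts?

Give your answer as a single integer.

Answer: 1730

Derivation:
Txn 1: credit+=343
Txn 2: credit+=366
Txn 3: credit+=290
Txn 4: credit+=253
Txn 5: credit+=478
Total credits = 1730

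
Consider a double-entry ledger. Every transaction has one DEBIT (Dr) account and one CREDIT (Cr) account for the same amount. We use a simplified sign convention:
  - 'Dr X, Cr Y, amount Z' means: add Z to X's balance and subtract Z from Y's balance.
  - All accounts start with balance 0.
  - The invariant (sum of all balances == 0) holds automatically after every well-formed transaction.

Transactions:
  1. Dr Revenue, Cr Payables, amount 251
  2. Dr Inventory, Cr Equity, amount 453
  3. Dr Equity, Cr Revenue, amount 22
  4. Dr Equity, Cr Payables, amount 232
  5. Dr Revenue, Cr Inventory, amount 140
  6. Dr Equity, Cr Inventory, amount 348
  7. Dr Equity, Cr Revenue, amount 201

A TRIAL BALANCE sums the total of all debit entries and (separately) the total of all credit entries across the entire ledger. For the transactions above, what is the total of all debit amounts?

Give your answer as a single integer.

Txn 1: debit+=251
Txn 2: debit+=453
Txn 3: debit+=22
Txn 4: debit+=232
Txn 5: debit+=140
Txn 6: debit+=348
Txn 7: debit+=201
Total debits = 1647

Answer: 1647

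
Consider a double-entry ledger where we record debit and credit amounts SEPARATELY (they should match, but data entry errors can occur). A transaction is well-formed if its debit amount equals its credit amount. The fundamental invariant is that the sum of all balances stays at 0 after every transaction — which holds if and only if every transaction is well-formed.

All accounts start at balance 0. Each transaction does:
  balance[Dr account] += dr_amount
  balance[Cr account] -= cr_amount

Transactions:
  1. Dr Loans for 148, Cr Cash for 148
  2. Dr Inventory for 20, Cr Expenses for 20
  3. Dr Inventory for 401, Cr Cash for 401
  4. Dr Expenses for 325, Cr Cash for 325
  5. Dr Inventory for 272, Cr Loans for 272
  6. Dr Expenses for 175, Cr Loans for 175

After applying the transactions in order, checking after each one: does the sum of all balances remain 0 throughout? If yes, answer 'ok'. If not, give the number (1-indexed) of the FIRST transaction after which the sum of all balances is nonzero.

After txn 1: dr=148 cr=148 sum_balances=0
After txn 2: dr=20 cr=20 sum_balances=0
After txn 3: dr=401 cr=401 sum_balances=0
After txn 4: dr=325 cr=325 sum_balances=0
After txn 5: dr=272 cr=272 sum_balances=0
After txn 6: dr=175 cr=175 sum_balances=0

Answer: ok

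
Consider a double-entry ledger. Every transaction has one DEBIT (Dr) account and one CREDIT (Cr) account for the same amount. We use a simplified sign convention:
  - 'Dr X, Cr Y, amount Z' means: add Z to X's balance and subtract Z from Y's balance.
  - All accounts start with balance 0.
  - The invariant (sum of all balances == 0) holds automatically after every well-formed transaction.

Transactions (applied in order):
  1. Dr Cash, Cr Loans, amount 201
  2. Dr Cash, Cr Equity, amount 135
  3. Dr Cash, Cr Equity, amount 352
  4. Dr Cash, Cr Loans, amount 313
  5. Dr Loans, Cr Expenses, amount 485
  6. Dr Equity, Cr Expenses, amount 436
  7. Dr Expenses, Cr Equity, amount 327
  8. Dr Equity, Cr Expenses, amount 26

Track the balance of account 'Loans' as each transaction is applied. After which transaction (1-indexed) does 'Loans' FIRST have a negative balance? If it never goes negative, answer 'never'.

Answer: 1

Derivation:
After txn 1: Loans=-201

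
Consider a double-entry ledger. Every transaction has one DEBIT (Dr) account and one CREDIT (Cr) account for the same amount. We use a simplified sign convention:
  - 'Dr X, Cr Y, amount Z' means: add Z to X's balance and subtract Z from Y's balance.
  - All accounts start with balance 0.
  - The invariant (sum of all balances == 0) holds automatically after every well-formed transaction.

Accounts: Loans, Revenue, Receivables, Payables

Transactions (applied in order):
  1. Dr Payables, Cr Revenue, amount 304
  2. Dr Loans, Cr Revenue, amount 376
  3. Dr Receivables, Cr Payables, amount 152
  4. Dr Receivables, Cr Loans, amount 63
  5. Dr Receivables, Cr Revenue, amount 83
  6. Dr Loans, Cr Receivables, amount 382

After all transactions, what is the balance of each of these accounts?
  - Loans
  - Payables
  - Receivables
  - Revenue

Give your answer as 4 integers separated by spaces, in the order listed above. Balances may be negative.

Answer: 695 152 -84 -763

Derivation:
After txn 1 (Dr Payables, Cr Revenue, amount 304): Payables=304 Revenue=-304
After txn 2 (Dr Loans, Cr Revenue, amount 376): Loans=376 Payables=304 Revenue=-680
After txn 3 (Dr Receivables, Cr Payables, amount 152): Loans=376 Payables=152 Receivables=152 Revenue=-680
After txn 4 (Dr Receivables, Cr Loans, amount 63): Loans=313 Payables=152 Receivables=215 Revenue=-680
After txn 5 (Dr Receivables, Cr Revenue, amount 83): Loans=313 Payables=152 Receivables=298 Revenue=-763
After txn 6 (Dr Loans, Cr Receivables, amount 382): Loans=695 Payables=152 Receivables=-84 Revenue=-763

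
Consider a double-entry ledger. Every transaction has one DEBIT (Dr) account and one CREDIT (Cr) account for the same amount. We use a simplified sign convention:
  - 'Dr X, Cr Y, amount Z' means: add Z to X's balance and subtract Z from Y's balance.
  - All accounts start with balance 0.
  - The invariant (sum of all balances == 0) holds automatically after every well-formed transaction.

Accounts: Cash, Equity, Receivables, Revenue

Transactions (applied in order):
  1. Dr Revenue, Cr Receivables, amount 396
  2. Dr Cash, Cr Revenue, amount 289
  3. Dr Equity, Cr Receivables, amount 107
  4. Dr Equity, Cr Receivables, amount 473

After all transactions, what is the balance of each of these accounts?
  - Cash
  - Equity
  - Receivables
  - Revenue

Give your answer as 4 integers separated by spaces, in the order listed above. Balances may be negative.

Answer: 289 580 -976 107

Derivation:
After txn 1 (Dr Revenue, Cr Receivables, amount 396): Receivables=-396 Revenue=396
After txn 2 (Dr Cash, Cr Revenue, amount 289): Cash=289 Receivables=-396 Revenue=107
After txn 3 (Dr Equity, Cr Receivables, amount 107): Cash=289 Equity=107 Receivables=-503 Revenue=107
After txn 4 (Dr Equity, Cr Receivables, amount 473): Cash=289 Equity=580 Receivables=-976 Revenue=107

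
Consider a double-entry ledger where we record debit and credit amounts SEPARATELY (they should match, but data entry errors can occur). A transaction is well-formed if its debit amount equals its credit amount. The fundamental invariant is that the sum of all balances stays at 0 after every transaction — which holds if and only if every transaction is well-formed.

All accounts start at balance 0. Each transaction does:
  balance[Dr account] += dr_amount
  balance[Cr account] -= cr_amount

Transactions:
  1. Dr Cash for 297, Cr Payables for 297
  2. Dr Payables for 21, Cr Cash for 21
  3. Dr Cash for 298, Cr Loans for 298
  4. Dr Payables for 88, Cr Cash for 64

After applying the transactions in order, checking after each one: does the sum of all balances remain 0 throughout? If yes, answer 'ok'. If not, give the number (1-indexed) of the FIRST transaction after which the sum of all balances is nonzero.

After txn 1: dr=297 cr=297 sum_balances=0
After txn 2: dr=21 cr=21 sum_balances=0
After txn 3: dr=298 cr=298 sum_balances=0
After txn 4: dr=88 cr=64 sum_balances=24

Answer: 4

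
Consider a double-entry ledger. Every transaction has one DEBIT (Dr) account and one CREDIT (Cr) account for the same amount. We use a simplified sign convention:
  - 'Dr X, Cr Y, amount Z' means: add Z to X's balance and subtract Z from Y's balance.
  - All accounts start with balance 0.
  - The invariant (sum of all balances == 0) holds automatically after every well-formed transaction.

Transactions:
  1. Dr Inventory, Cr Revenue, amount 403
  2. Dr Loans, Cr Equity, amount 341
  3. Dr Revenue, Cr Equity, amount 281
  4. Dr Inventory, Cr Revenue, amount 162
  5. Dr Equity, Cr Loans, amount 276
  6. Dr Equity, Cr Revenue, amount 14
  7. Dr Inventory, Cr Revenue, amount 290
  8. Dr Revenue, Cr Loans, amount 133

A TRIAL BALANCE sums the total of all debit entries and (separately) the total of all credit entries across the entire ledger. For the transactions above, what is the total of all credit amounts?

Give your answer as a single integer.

Answer: 1900

Derivation:
Txn 1: credit+=403
Txn 2: credit+=341
Txn 3: credit+=281
Txn 4: credit+=162
Txn 5: credit+=276
Txn 6: credit+=14
Txn 7: credit+=290
Txn 8: credit+=133
Total credits = 1900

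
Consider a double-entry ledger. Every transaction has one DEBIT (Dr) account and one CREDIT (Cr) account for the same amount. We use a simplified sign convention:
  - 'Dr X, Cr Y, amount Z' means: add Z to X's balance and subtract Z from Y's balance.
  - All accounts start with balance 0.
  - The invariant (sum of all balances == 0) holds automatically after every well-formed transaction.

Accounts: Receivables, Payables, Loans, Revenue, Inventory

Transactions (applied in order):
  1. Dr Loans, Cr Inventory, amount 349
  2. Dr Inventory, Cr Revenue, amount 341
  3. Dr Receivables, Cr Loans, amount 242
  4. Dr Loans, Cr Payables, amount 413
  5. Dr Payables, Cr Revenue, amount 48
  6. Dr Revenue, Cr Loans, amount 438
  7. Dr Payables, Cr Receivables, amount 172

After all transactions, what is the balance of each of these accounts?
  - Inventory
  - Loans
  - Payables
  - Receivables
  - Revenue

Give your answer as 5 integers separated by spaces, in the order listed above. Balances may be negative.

Answer: -8 82 -193 70 49

Derivation:
After txn 1 (Dr Loans, Cr Inventory, amount 349): Inventory=-349 Loans=349
After txn 2 (Dr Inventory, Cr Revenue, amount 341): Inventory=-8 Loans=349 Revenue=-341
After txn 3 (Dr Receivables, Cr Loans, amount 242): Inventory=-8 Loans=107 Receivables=242 Revenue=-341
After txn 4 (Dr Loans, Cr Payables, amount 413): Inventory=-8 Loans=520 Payables=-413 Receivables=242 Revenue=-341
After txn 5 (Dr Payables, Cr Revenue, amount 48): Inventory=-8 Loans=520 Payables=-365 Receivables=242 Revenue=-389
After txn 6 (Dr Revenue, Cr Loans, amount 438): Inventory=-8 Loans=82 Payables=-365 Receivables=242 Revenue=49
After txn 7 (Dr Payables, Cr Receivables, amount 172): Inventory=-8 Loans=82 Payables=-193 Receivables=70 Revenue=49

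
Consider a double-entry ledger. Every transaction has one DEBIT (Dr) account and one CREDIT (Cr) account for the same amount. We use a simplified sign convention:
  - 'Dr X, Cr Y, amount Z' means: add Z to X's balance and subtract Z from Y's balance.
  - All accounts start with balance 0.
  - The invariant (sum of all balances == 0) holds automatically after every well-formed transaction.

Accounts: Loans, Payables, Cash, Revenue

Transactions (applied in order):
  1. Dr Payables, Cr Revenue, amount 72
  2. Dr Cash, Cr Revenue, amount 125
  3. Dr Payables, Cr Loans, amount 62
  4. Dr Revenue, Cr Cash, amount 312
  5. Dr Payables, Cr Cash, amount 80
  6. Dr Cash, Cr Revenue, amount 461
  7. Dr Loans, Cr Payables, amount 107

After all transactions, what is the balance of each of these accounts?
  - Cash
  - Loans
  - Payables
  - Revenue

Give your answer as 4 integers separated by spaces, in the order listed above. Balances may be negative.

Answer: 194 45 107 -346

Derivation:
After txn 1 (Dr Payables, Cr Revenue, amount 72): Payables=72 Revenue=-72
After txn 2 (Dr Cash, Cr Revenue, amount 125): Cash=125 Payables=72 Revenue=-197
After txn 3 (Dr Payables, Cr Loans, amount 62): Cash=125 Loans=-62 Payables=134 Revenue=-197
After txn 4 (Dr Revenue, Cr Cash, amount 312): Cash=-187 Loans=-62 Payables=134 Revenue=115
After txn 5 (Dr Payables, Cr Cash, amount 80): Cash=-267 Loans=-62 Payables=214 Revenue=115
After txn 6 (Dr Cash, Cr Revenue, amount 461): Cash=194 Loans=-62 Payables=214 Revenue=-346
After txn 7 (Dr Loans, Cr Payables, amount 107): Cash=194 Loans=45 Payables=107 Revenue=-346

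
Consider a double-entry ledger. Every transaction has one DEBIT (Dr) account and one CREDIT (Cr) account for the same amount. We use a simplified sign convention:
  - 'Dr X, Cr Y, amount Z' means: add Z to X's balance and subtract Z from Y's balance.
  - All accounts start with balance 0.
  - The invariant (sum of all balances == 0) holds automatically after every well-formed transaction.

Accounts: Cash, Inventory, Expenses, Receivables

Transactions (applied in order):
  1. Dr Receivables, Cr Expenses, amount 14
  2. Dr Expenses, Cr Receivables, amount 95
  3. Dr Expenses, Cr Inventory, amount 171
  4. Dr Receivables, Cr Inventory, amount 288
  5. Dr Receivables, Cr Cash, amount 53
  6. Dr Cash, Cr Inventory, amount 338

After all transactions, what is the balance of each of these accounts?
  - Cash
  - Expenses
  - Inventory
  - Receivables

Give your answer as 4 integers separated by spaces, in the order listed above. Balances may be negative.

Answer: 285 252 -797 260

Derivation:
After txn 1 (Dr Receivables, Cr Expenses, amount 14): Expenses=-14 Receivables=14
After txn 2 (Dr Expenses, Cr Receivables, amount 95): Expenses=81 Receivables=-81
After txn 3 (Dr Expenses, Cr Inventory, amount 171): Expenses=252 Inventory=-171 Receivables=-81
After txn 4 (Dr Receivables, Cr Inventory, amount 288): Expenses=252 Inventory=-459 Receivables=207
After txn 5 (Dr Receivables, Cr Cash, amount 53): Cash=-53 Expenses=252 Inventory=-459 Receivables=260
After txn 6 (Dr Cash, Cr Inventory, amount 338): Cash=285 Expenses=252 Inventory=-797 Receivables=260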